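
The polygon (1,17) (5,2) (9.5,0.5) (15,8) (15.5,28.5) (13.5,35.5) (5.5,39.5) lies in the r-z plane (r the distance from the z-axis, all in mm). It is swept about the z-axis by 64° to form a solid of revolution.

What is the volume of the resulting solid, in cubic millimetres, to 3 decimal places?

Profile (r,z), 7 vertices: (1,17) (5,2) (9.5,0.5) (15,8) (15.5,28.5) (13.5,35.5) (5.5,39.5)
edge 0: (1,17)→(5,2)  cross = 1·2 − 5·17 = -83.0000; (r_i+r_j)·cross = 6·-83.0000 = -498.0000
edge 1: (5,2)→(9.5,0.5)  cross = 5·0.5 − 9.5·2 = -16.5000; (r_i+r_j)·cross = 14.5·-16.5000 = -239.2500
edge 2: (9.5,0.5)→(15,8)  cross = 9.5·8 − 15·0.5 = 68.5000; (r_i+r_j)·cross = 24.5·68.5000 = 1678.2500
edge 3: (15,8)→(15.5,28.5)  cross = 15·28.5 − 15.5·8 = 303.5000; (r_i+r_j)·cross = 30.5·303.5000 = 9256.7500
edge 4: (15.5,28.5)→(13.5,35.5)  cross = 15.5·35.5 − 13.5·28.5 = 165.5000; (r_i+r_j)·cross = 29·165.5000 = 4799.5000
edge 5: (13.5,35.5)→(5.5,39.5)  cross = 13.5·39.5 − 5.5·35.5 = 338.0000; (r_i+r_j)·cross = 19·338.0000 = 6422.0000
edge 6: (5.5,39.5)→(1,17)  cross = 5.5·17 − 1·39.5 = 54.0000; (r_i+r_j)·cross = 6.5·54.0000 = 351.0000
Σcross = 830.0000 → A = |Σcross|/2 = 415.0000 mm²
Σ(r_i+r_j)·cross = 21770.2500 → first moment M = |Σ|/6 = 3628.3750
R_c = M/A = 3628.3750/415.0000 = 8.7431 mm
θ = 64° = 1.117011 rad
V = θ·R_c·A = 1.117011·8.7431·415.0000 = 4052.934 mm³

Volume = 4052.934 mm³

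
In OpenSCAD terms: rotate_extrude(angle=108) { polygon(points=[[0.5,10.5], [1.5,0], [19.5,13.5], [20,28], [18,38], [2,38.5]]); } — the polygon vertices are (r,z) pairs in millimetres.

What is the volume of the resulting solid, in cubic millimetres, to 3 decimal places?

Profile (r,z), 6 vertices: (0.5,10.5) (1.5,0) (19.5,13.5) (20,28) (18,38) (2,38.5)
edge 0: (0.5,10.5)→(1.5,0)  cross = 0.5·0 − 1.5·10.5 = -15.7500; (r_i+r_j)·cross = 2·-15.7500 = -31.5000
edge 1: (1.5,0)→(19.5,13.5)  cross = 1.5·13.5 − 19.5·0 = 20.2500; (r_i+r_j)·cross = 21·20.2500 = 425.2500
edge 2: (19.5,13.5)→(20,28)  cross = 19.5·28 − 20·13.5 = 276.0000; (r_i+r_j)·cross = 39.5·276.0000 = 10902.0000
edge 3: (20,28)→(18,38)  cross = 20·38 − 18·28 = 256.0000; (r_i+r_j)·cross = 38·256.0000 = 9728.0000
edge 4: (18,38)→(2,38.5)  cross = 18·38.5 − 2·38 = 617.0000; (r_i+r_j)·cross = 20·617.0000 = 12340.0000
edge 5: (2,38.5)→(0.5,10.5)  cross = 2·10.5 − 0.5·38.5 = 1.7500; (r_i+r_j)·cross = 2.5·1.7500 = 4.3750
Σcross = 1155.2500 → A = |Σcross|/2 = 577.6250 mm²
Σ(r_i+r_j)·cross = 33368.1250 → first moment M = |Σ|/6 = 5561.3542
R_c = M/A = 5561.3542/577.6250 = 9.6280 mm
θ = 108° = 1.884956 rad
V = θ·R_c·A = 1.884956·9.6280·577.6250 = 10482.906 mm³

Volume = 10482.906 mm³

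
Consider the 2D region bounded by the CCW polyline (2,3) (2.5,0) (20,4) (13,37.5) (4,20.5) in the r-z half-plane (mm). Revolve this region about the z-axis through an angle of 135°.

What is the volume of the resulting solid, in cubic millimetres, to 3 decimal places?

Profile (r,z), 5 vertices: (2,3) (2.5,0) (20,4) (13,37.5) (4,20.5)
edge 0: (2,3)→(2.5,0)  cross = 2·0 − 2.5·3 = -7.5000; (r_i+r_j)·cross = 4.5·-7.5000 = -33.7500
edge 1: (2.5,0)→(20,4)  cross = 2.5·4 − 20·0 = 10.0000; (r_i+r_j)·cross = 22.5·10.0000 = 225.0000
edge 2: (20,4)→(13,37.5)  cross = 20·37.5 − 13·4 = 698.0000; (r_i+r_j)·cross = 33·698.0000 = 23034.0000
edge 3: (13,37.5)→(4,20.5)  cross = 13·20.5 − 4·37.5 = 116.5000; (r_i+r_j)·cross = 17·116.5000 = 1980.5000
edge 4: (4,20.5)→(2,3)  cross = 4·3 − 2·20.5 = -29.0000; (r_i+r_j)·cross = 6·-29.0000 = -174.0000
Σcross = 788.0000 → A = |Σcross|/2 = 394.0000 mm²
Σ(r_i+r_j)·cross = 25031.7500 → first moment M = |Σ|/6 = 4171.9583
R_c = M/A = 4171.9583/394.0000 = 10.5887 mm
θ = 135° = 2.356194 rad
V = θ·R_c·A = 2.356194·10.5887·394.0000 = 9829.945 mm³

Volume = 9829.945 mm³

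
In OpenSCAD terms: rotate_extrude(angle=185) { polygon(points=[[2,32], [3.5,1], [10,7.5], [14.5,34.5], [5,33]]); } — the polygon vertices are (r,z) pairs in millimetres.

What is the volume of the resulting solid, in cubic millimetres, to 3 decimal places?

Volume = 6472.517 mm³

Profile (r,z), 5 vertices: (2,32) (3.5,1) (10,7.5) (14.5,34.5) (5,33)
edge 0: (2,32)→(3.5,1)  cross = 2·1 − 3.5·32 = -110.0000; (r_i+r_j)·cross = 5.5·-110.0000 = -605.0000
edge 1: (3.5,1)→(10,7.5)  cross = 3.5·7.5 − 10·1 = 16.2500; (r_i+r_j)·cross = 13.5·16.2500 = 219.3750
edge 2: (10,7.5)→(14.5,34.5)  cross = 10·34.5 − 14.5·7.5 = 236.2500; (r_i+r_j)·cross = 24.5·236.2500 = 5788.1250
edge 3: (14.5,34.5)→(5,33)  cross = 14.5·33 − 5·34.5 = 306.0000; (r_i+r_j)·cross = 19.5·306.0000 = 5967.0000
edge 4: (5,33)→(2,32)  cross = 5·32 − 2·33 = 94.0000; (r_i+r_j)·cross = 7·94.0000 = 658.0000
Σcross = 542.5000 → A = |Σcross|/2 = 271.2500 mm²
Σ(r_i+r_j)·cross = 12027.5000 → first moment M = |Σ|/6 = 2004.5833
R_c = M/A = 2004.5833/271.2500 = 7.3902 mm
θ = 185° = 3.228859 rad
V = θ·R_c·A = 3.228859·7.3902·271.2500 = 6472.517 mm³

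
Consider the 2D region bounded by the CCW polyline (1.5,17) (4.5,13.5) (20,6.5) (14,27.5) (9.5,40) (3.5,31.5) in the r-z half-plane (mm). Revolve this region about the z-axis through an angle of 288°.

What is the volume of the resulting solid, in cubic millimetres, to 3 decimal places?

Volume = 15517.164 mm³

Profile (r,z), 6 vertices: (1.5,17) (4.5,13.5) (20,6.5) (14,27.5) (9.5,40) (3.5,31.5)
edge 0: (1.5,17)→(4.5,13.5)  cross = 1.5·13.5 − 4.5·17 = -56.2500; (r_i+r_j)·cross = 6·-56.2500 = -337.5000
edge 1: (4.5,13.5)→(20,6.5)  cross = 4.5·6.5 − 20·13.5 = -240.7500; (r_i+r_j)·cross = 24.5·-240.7500 = -5898.3750
edge 2: (20,6.5)→(14,27.5)  cross = 20·27.5 − 14·6.5 = 459.0000; (r_i+r_j)·cross = 34·459.0000 = 15606.0000
edge 3: (14,27.5)→(9.5,40)  cross = 14·40 − 9.5·27.5 = 298.7500; (r_i+r_j)·cross = 23.5·298.7500 = 7020.6250
edge 4: (9.5,40)→(3.5,31.5)  cross = 9.5·31.5 − 3.5·40 = 159.2500; (r_i+r_j)·cross = 13·159.2500 = 2070.2500
edge 5: (3.5,31.5)→(1.5,17)  cross = 3.5·17 − 1.5·31.5 = 12.2500; (r_i+r_j)·cross = 5·12.2500 = 61.2500
Σcross = 632.2500 → A = |Σcross|/2 = 316.1250 mm²
Σ(r_i+r_j)·cross = 18522.2500 → first moment M = |Σ|/6 = 3087.0417
R_c = M/A = 3087.0417/316.1250 = 9.7653 mm
θ = 288° = 5.026548 rad
V = θ·R_c·A = 5.026548·9.7653·316.1250 = 15517.164 mm³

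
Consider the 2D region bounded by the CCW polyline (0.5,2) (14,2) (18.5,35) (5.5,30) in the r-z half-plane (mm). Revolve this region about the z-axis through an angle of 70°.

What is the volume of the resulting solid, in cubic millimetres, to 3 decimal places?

Volume = 4684.726 mm³

Profile (r,z), 4 vertices: (0.5,2) (14,2) (18.5,35) (5.5,30)
edge 0: (0.5,2)→(14,2)  cross = 0.5·2 − 14·2 = -27.0000; (r_i+r_j)·cross = 14.5·-27.0000 = -391.5000
edge 1: (14,2)→(18.5,35)  cross = 14·35 − 18.5·2 = 453.0000; (r_i+r_j)·cross = 32.5·453.0000 = 14722.5000
edge 2: (18.5,35)→(5.5,30)  cross = 18.5·30 − 5.5·35 = 362.5000; (r_i+r_j)·cross = 24·362.5000 = 8700.0000
edge 3: (5.5,30)→(0.5,2)  cross = 5.5·2 − 0.5·30 = -4.0000; (r_i+r_j)·cross = 6·-4.0000 = -24.0000
Σcross = 784.5000 → A = |Σcross|/2 = 392.2500 mm²
Σ(r_i+r_j)·cross = 23007.0000 → first moment M = |Σ|/6 = 3834.5000
R_c = M/A = 3834.5000/392.2500 = 9.7757 mm
θ = 70° = 1.221730 rad
V = θ·R_c·A = 1.221730·9.7757·392.2500 = 4684.726 mm³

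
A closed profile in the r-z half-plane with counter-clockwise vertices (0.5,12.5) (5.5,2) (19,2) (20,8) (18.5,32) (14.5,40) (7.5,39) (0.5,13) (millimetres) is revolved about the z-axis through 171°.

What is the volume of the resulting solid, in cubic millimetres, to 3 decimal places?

Volume = 18809.769 mm³

Profile (r,z), 8 vertices: (0.5,12.5) (5.5,2) (19,2) (20,8) (18.5,32) (14.5,40) (7.5,39) (0.5,13)
edge 0: (0.5,12.5)→(5.5,2)  cross = 0.5·2 − 5.5·12.5 = -67.7500; (r_i+r_j)·cross = 6·-67.7500 = -406.5000
edge 1: (5.5,2)→(19,2)  cross = 5.5·2 − 19·2 = -27.0000; (r_i+r_j)·cross = 24.5·-27.0000 = -661.5000
edge 2: (19,2)→(20,8)  cross = 19·8 − 20·2 = 112.0000; (r_i+r_j)·cross = 39·112.0000 = 4368.0000
edge 3: (20,8)→(18.5,32)  cross = 20·32 − 18.5·8 = 492.0000; (r_i+r_j)·cross = 38.5·492.0000 = 18942.0000
edge 4: (18.5,32)→(14.5,40)  cross = 18.5·40 − 14.5·32 = 276.0000; (r_i+r_j)·cross = 33·276.0000 = 9108.0000
edge 5: (14.5,40)→(7.5,39)  cross = 14.5·39 − 7.5·40 = 265.5000; (r_i+r_j)·cross = 22·265.5000 = 5841.0000
edge 6: (7.5,39)→(0.5,13)  cross = 7.5·13 − 0.5·39 = 78.0000; (r_i+r_j)·cross = 8·78.0000 = 624.0000
edge 7: (0.5,13)→(0.5,12.5)  cross = 0.5·12.5 − 0.5·13 = -0.2500; (r_i+r_j)·cross = 1·-0.2500 = -0.2500
Σcross = 1128.5000 → A = |Σcross|/2 = 564.2500 mm²
Σ(r_i+r_j)·cross = 37814.7500 → first moment M = |Σ|/6 = 6302.4583
R_c = M/A = 6302.4583/564.2500 = 11.1696 mm
θ = 171° = 2.984513 rad
V = θ·R_c·A = 2.984513·11.1696·564.2500 = 18809.769 mm³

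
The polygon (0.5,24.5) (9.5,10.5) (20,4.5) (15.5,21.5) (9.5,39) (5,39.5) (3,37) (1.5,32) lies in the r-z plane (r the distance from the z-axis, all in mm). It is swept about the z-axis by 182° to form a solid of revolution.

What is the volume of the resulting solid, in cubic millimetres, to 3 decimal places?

Volume = 10035.421 mm³

Profile (r,z), 8 vertices: (0.5,24.5) (9.5,10.5) (20,4.5) (15.5,21.5) (9.5,39) (5,39.5) (3,37) (1.5,32)
edge 0: (0.5,24.5)→(9.5,10.5)  cross = 0.5·10.5 − 9.5·24.5 = -227.5000; (r_i+r_j)·cross = 10·-227.5000 = -2275.0000
edge 1: (9.5,10.5)→(20,4.5)  cross = 9.5·4.5 − 20·10.5 = -167.2500; (r_i+r_j)·cross = 29.5·-167.2500 = -4933.8750
edge 2: (20,4.5)→(15.5,21.5)  cross = 20·21.5 − 15.5·4.5 = 360.2500; (r_i+r_j)·cross = 35.5·360.2500 = 12788.8750
edge 3: (15.5,21.5)→(9.5,39)  cross = 15.5·39 − 9.5·21.5 = 400.2500; (r_i+r_j)·cross = 25·400.2500 = 10006.2500
edge 4: (9.5,39)→(5,39.5)  cross = 9.5·39.5 − 5·39 = 180.2500; (r_i+r_j)·cross = 14.5·180.2500 = 2613.6250
edge 5: (5,39.5)→(3,37)  cross = 5·37 − 3·39.5 = 66.5000; (r_i+r_j)·cross = 8·66.5000 = 532.0000
edge 6: (3,37)→(1.5,32)  cross = 3·32 − 1.5·37 = 40.5000; (r_i+r_j)·cross = 4.5·40.5000 = 182.2500
edge 7: (1.5,32)→(0.5,24.5)  cross = 1.5·24.5 − 0.5·32 = 20.7500; (r_i+r_j)·cross = 2·20.7500 = 41.5000
Σcross = 673.7500 → A = |Σcross|/2 = 336.8750 mm²
Σ(r_i+r_j)·cross = 18955.6250 → first moment M = |Σ|/6 = 3159.2708
R_c = M/A = 3159.2708/336.8750 = 9.3782 mm
θ = 182° = 3.176499 rad
V = θ·R_c·A = 3.176499·9.3782·336.8750 = 10035.421 mm³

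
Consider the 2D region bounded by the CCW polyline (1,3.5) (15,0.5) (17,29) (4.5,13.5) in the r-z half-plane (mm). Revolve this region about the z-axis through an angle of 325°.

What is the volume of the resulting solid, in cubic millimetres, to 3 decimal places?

Profile (r,z), 4 vertices: (1,3.5) (15,0.5) (17,29) (4.5,13.5)
edge 0: (1,3.5)→(15,0.5)  cross = 1·0.5 − 15·3.5 = -52.0000; (r_i+r_j)·cross = 16·-52.0000 = -832.0000
edge 1: (15,0.5)→(17,29)  cross = 15·29 − 17·0.5 = 426.5000; (r_i+r_j)·cross = 32·426.5000 = 13648.0000
edge 2: (17,29)→(4.5,13.5)  cross = 17·13.5 − 4.5·29 = 99.0000; (r_i+r_j)·cross = 21.5·99.0000 = 2128.5000
edge 3: (4.5,13.5)→(1,3.5)  cross = 4.5·3.5 − 1·13.5 = 2.2500; (r_i+r_j)·cross = 5.5·2.2500 = 12.3750
Σcross = 475.7500 → A = |Σcross|/2 = 237.8750 mm²
Σ(r_i+r_j)·cross = 14956.8750 → first moment M = |Σ|/6 = 2492.8125
R_c = M/A = 2492.8125/237.8750 = 10.4795 mm
θ = 325° = 5.672320 rad
V = θ·R_c·A = 5.672320·10.4795·237.8750 = 14140.030 mm³

Volume = 14140.030 mm³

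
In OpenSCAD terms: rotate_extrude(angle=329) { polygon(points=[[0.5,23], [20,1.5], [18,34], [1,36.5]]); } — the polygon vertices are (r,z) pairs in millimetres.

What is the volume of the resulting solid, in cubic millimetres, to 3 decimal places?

Volume = 26072.634 mm³

Profile (r,z), 4 vertices: (0.5,23) (20,1.5) (18,34) (1,36.5)
edge 0: (0.5,23)→(20,1.5)  cross = 0.5·1.5 − 20·23 = -459.2500; (r_i+r_j)·cross = 20.5·-459.2500 = -9414.6250
edge 1: (20,1.5)→(18,34)  cross = 20·34 − 18·1.5 = 653.0000; (r_i+r_j)·cross = 38·653.0000 = 24814.0000
edge 2: (18,34)→(1,36.5)  cross = 18·36.5 − 1·34 = 623.0000; (r_i+r_j)·cross = 19·623.0000 = 11837.0000
edge 3: (1,36.5)→(0.5,23)  cross = 1·23 − 0.5·36.5 = 4.7500; (r_i+r_j)·cross = 1.5·4.7500 = 7.1250
Σcross = 821.5000 → A = |Σcross|/2 = 410.7500 mm²
Σ(r_i+r_j)·cross = 27243.5000 → first moment M = |Σ|/6 = 4540.5833
R_c = M/A = 4540.5833/410.7500 = 11.0544 mm
θ = 329° = 5.742133 rad
V = θ·R_c·A = 5.742133·11.0544·410.7500 = 26072.634 mm³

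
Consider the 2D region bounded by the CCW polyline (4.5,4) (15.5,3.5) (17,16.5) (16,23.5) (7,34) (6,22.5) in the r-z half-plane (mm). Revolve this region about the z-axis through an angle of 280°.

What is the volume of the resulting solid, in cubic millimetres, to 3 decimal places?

Profile (r,z), 6 vertices: (4.5,4) (15.5,3.5) (17,16.5) (16,23.5) (7,34) (6,22.5)
edge 0: (4.5,4)→(15.5,3.5)  cross = 4.5·3.5 − 15.5·4 = -46.2500; (r_i+r_j)·cross = 20·-46.2500 = -925.0000
edge 1: (15.5,3.5)→(17,16.5)  cross = 15.5·16.5 − 17·3.5 = 196.2500; (r_i+r_j)·cross = 32.5·196.2500 = 6378.1250
edge 2: (17,16.5)→(16,23.5)  cross = 17·23.5 − 16·16.5 = 135.5000; (r_i+r_j)·cross = 33·135.5000 = 4471.5000
edge 3: (16,23.5)→(7,34)  cross = 16·34 − 7·23.5 = 379.5000; (r_i+r_j)·cross = 23·379.5000 = 8728.5000
edge 4: (7,34)→(6,22.5)  cross = 7·22.5 − 6·34 = -46.5000; (r_i+r_j)·cross = 13·-46.5000 = -604.5000
edge 5: (6,22.5)→(4.5,4)  cross = 6·4 − 4.5·22.5 = -77.2500; (r_i+r_j)·cross = 10.5·-77.2500 = -811.1250
Σcross = 541.2500 → A = |Σcross|/2 = 270.6250 mm²
Σ(r_i+r_j)·cross = 17237.5000 → first moment M = |Σ|/6 = 2872.9167
R_c = M/A = 2872.9167/270.6250 = 10.6159 mm
θ = 280° = 4.886922 rad
V = θ·R_c·A = 4.886922·10.6159·270.6250 = 14039.719 mm³

Volume = 14039.719 mm³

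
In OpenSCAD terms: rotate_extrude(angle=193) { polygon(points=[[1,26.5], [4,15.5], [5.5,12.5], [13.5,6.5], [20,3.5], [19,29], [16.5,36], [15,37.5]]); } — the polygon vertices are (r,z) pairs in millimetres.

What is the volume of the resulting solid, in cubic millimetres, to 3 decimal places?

Profile (r,z), 8 vertices: (1,26.5) (4,15.5) (5.5,12.5) (13.5,6.5) (20,3.5) (19,29) (16.5,36) (15,37.5)
edge 0: (1,26.5)→(4,15.5)  cross = 1·15.5 − 4·26.5 = -90.5000; (r_i+r_j)·cross = 5·-90.5000 = -452.5000
edge 1: (4,15.5)→(5.5,12.5)  cross = 4·12.5 − 5.5·15.5 = -35.2500; (r_i+r_j)·cross = 9.5·-35.2500 = -334.8750
edge 2: (5.5,12.5)→(13.5,6.5)  cross = 5.5·6.5 − 13.5·12.5 = -133.0000; (r_i+r_j)·cross = 19·-133.0000 = -2527.0000
edge 3: (13.5,6.5)→(20,3.5)  cross = 13.5·3.5 − 20·6.5 = -82.7500; (r_i+r_j)·cross = 33.5·-82.7500 = -2772.1250
edge 4: (20,3.5)→(19,29)  cross = 20·29 − 19·3.5 = 513.5000; (r_i+r_j)·cross = 39·513.5000 = 20026.5000
edge 5: (19,29)→(16.5,36)  cross = 19·36 − 16.5·29 = 205.5000; (r_i+r_j)·cross = 35.5·205.5000 = 7295.2500
edge 6: (16.5,36)→(15,37.5)  cross = 16.5·37.5 − 15·36 = 78.7500; (r_i+r_j)·cross = 31.5·78.7500 = 2480.6250
edge 7: (15,37.5)→(1,26.5)  cross = 15·26.5 − 1·37.5 = 360.0000; (r_i+r_j)·cross = 16·360.0000 = 5760.0000
Σcross = 816.2500 → A = |Σcross|/2 = 408.1250 mm²
Σ(r_i+r_j)·cross = 29475.8750 → first moment M = |Σ|/6 = 4912.6458
R_c = M/A = 4912.6458/408.1250 = 12.0371 mm
θ = 193° = 3.368485 rad
V = θ·R_c·A = 3.368485·12.0371·408.1250 = 16548.176 mm³

Volume = 16548.176 mm³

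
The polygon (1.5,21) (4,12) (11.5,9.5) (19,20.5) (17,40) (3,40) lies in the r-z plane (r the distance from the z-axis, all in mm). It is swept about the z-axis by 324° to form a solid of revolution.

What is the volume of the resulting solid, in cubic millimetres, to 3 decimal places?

Volume = 24315.574 mm³

Profile (r,z), 6 vertices: (1.5,21) (4,12) (11.5,9.5) (19,20.5) (17,40) (3,40)
edge 0: (1.5,21)→(4,12)  cross = 1.5·12 − 4·21 = -66.0000; (r_i+r_j)·cross = 5.5·-66.0000 = -363.0000
edge 1: (4,12)→(11.5,9.5)  cross = 4·9.5 − 11.5·12 = -100.0000; (r_i+r_j)·cross = 15.5·-100.0000 = -1550.0000
edge 2: (11.5,9.5)→(19,20.5)  cross = 11.5·20.5 − 19·9.5 = 55.2500; (r_i+r_j)·cross = 30.5·55.2500 = 1685.1250
edge 3: (19,20.5)→(17,40)  cross = 19·40 − 17·20.5 = 411.5000; (r_i+r_j)·cross = 36·411.5000 = 14814.0000
edge 4: (17,40)→(3,40)  cross = 17·40 − 3·40 = 560.0000; (r_i+r_j)·cross = 20·560.0000 = 11200.0000
edge 5: (3,40)→(1.5,21)  cross = 3·21 − 1.5·40 = 3.0000; (r_i+r_j)·cross = 4.5·3.0000 = 13.5000
Σcross = 863.7500 → A = |Σcross|/2 = 431.8750 mm²
Σ(r_i+r_j)·cross = 25799.6250 → first moment M = |Σ|/6 = 4299.9375
R_c = M/A = 4299.9375/431.8750 = 9.9564 mm
θ = 324° = 5.654867 rad
V = θ·R_c·A = 5.654867·9.9564·431.8750 = 24315.574 mm³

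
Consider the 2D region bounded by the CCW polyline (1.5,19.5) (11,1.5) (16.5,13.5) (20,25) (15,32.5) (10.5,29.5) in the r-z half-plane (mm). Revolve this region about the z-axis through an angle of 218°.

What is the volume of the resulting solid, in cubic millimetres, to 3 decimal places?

Profile (r,z), 6 vertices: (1.5,19.5) (11,1.5) (16.5,13.5) (20,25) (15,32.5) (10.5,29.5)
edge 0: (1.5,19.5)→(11,1.5)  cross = 1.5·1.5 − 11·19.5 = -212.2500; (r_i+r_j)·cross = 12.5·-212.2500 = -2653.1250
edge 1: (11,1.5)→(16.5,13.5)  cross = 11·13.5 − 16.5·1.5 = 123.7500; (r_i+r_j)·cross = 27.5·123.7500 = 3403.1250
edge 2: (16.5,13.5)→(20,25)  cross = 16.5·25 − 20·13.5 = 142.5000; (r_i+r_j)·cross = 36.5·142.5000 = 5201.2500
edge 3: (20,25)→(15,32.5)  cross = 20·32.5 − 15·25 = 275.0000; (r_i+r_j)·cross = 35·275.0000 = 9625.0000
edge 4: (15,32.5)→(10.5,29.5)  cross = 15·29.5 − 10.5·32.5 = 101.2500; (r_i+r_j)·cross = 25.5·101.2500 = 2581.8750
edge 5: (10.5,29.5)→(1.5,19.5)  cross = 10.5·19.5 − 1.5·29.5 = 160.5000; (r_i+r_j)·cross = 12·160.5000 = 1926.0000
Σcross = 590.7500 → A = |Σcross|/2 = 295.3750 mm²
Σ(r_i+r_j)·cross = 20084.1250 → first moment M = |Σ|/6 = 3347.3542
R_c = M/A = 3347.3542/295.3750 = 11.3326 mm
θ = 218° = 3.804818 rad
V = θ·R_c·A = 3.804818·11.3326·295.3750 = 12736.073 mm³

Volume = 12736.073 mm³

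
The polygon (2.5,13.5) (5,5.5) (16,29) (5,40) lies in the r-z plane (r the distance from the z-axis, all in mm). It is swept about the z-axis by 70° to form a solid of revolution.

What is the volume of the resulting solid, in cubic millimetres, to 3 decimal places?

Volume = 2228.665 mm³

Profile (r,z), 4 vertices: (2.5,13.5) (5,5.5) (16,29) (5,40)
edge 0: (2.5,13.5)→(5,5.5)  cross = 2.5·5.5 − 5·13.5 = -53.7500; (r_i+r_j)·cross = 7.5·-53.7500 = -403.1250
edge 1: (5,5.5)→(16,29)  cross = 5·29 − 16·5.5 = 57.0000; (r_i+r_j)·cross = 21·57.0000 = 1197.0000
edge 2: (16,29)→(5,40)  cross = 16·40 − 5·29 = 495.0000; (r_i+r_j)·cross = 21·495.0000 = 10395.0000
edge 3: (5,40)→(2.5,13.5)  cross = 5·13.5 − 2.5·40 = -32.5000; (r_i+r_j)·cross = 7.5·-32.5000 = -243.7500
Σcross = 465.7500 → A = |Σcross|/2 = 232.8750 mm²
Σ(r_i+r_j)·cross = 10945.1250 → first moment M = |Σ|/6 = 1824.1875
R_c = M/A = 1824.1875/232.8750 = 7.8333 mm
θ = 70° = 1.221730 rad
V = θ·R_c·A = 1.221730·7.8333·232.8750 = 2228.665 mm³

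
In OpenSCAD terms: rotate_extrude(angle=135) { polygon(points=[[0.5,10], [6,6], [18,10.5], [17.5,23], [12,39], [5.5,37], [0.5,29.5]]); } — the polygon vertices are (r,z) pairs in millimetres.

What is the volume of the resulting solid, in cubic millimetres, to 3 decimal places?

Profile (r,z), 7 vertices: (0.5,10) (6,6) (18,10.5) (17.5,23) (12,39) (5.5,37) (0.5,29.5)
edge 0: (0.5,10)→(6,6)  cross = 0.5·6 − 6·10 = -57.0000; (r_i+r_j)·cross = 6.5·-57.0000 = -370.5000
edge 1: (6,6)→(18,10.5)  cross = 6·10.5 − 18·6 = -45.0000; (r_i+r_j)·cross = 24·-45.0000 = -1080.0000
edge 2: (18,10.5)→(17.5,23)  cross = 18·23 − 17.5·10.5 = 230.2500; (r_i+r_j)·cross = 35.5·230.2500 = 8173.8750
edge 3: (17.5,23)→(12,39)  cross = 17.5·39 − 12·23 = 406.5000; (r_i+r_j)·cross = 29.5·406.5000 = 11991.7500
edge 4: (12,39)→(5.5,37)  cross = 12·37 − 5.5·39 = 229.5000; (r_i+r_j)·cross = 17.5·229.5000 = 4016.2500
edge 5: (5.5,37)→(0.5,29.5)  cross = 5.5·29.5 − 0.5·37 = 143.7500; (r_i+r_j)·cross = 6·143.7500 = 862.5000
edge 6: (0.5,29.5)→(0.5,10)  cross = 0.5·10 − 0.5·29.5 = -9.7500; (r_i+r_j)·cross = 1·-9.7500 = -9.7500
Σcross = 898.2500 → A = |Σcross|/2 = 449.1250 mm²
Σ(r_i+r_j)·cross = 23584.1250 → first moment M = |Σ|/6 = 3930.6875
R_c = M/A = 3930.6875/449.1250 = 8.7519 mm
θ = 135° = 2.356194 rad
V = θ·R_c·A = 2.356194·8.7519·449.1250 = 9261.464 mm³

Volume = 9261.464 mm³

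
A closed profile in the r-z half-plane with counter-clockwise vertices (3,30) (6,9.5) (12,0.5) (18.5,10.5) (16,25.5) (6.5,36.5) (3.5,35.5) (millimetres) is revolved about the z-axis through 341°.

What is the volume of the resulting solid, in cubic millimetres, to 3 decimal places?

Volume = 20939.245 mm³

Profile (r,z), 7 vertices: (3,30) (6,9.5) (12,0.5) (18.5,10.5) (16,25.5) (6.5,36.5) (3.5,35.5)
edge 0: (3,30)→(6,9.5)  cross = 3·9.5 − 6·30 = -151.5000; (r_i+r_j)·cross = 9·-151.5000 = -1363.5000
edge 1: (6,9.5)→(12,0.5)  cross = 6·0.5 − 12·9.5 = -111.0000; (r_i+r_j)·cross = 18·-111.0000 = -1998.0000
edge 2: (12,0.5)→(18.5,10.5)  cross = 12·10.5 − 18.5·0.5 = 116.7500; (r_i+r_j)·cross = 30.5·116.7500 = 3560.8750
edge 3: (18.5,10.5)→(16,25.5)  cross = 18.5·25.5 − 16·10.5 = 303.7500; (r_i+r_j)·cross = 34.5·303.7500 = 10479.3750
edge 4: (16,25.5)→(6.5,36.5)  cross = 16·36.5 − 6.5·25.5 = 418.2500; (r_i+r_j)·cross = 22.5·418.2500 = 9410.6250
edge 5: (6.5,36.5)→(3.5,35.5)  cross = 6.5·35.5 − 3.5·36.5 = 103.0000; (r_i+r_j)·cross = 10·103.0000 = 1030.0000
edge 6: (3.5,35.5)→(3,30)  cross = 3.5·30 − 3·35.5 = -1.5000; (r_i+r_j)·cross = 6.5·-1.5000 = -9.7500
Σcross = 677.7500 → A = |Σcross|/2 = 338.8750 mm²
Σ(r_i+r_j)·cross = 21109.6250 → first moment M = |Σ|/6 = 3518.2708
R_c = M/A = 3518.2708/338.8750 = 10.3822 mm
θ = 341° = 5.951573 rad
V = θ·R_c·A = 5.951573·10.3822·338.8750 = 20939.245 mm³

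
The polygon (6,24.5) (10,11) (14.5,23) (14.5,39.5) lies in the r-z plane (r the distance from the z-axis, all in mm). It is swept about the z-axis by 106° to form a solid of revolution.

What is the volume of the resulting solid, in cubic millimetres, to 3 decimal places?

Profile (r,z), 4 vertices: (6,24.5) (10,11) (14.5,23) (14.5,39.5)
edge 0: (6,24.5)→(10,11)  cross = 6·11 − 10·24.5 = -179.0000; (r_i+r_j)·cross = 16·-179.0000 = -2864.0000
edge 1: (10,11)→(14.5,23)  cross = 10·23 − 14.5·11 = 70.5000; (r_i+r_j)·cross = 24.5·70.5000 = 1727.2500
edge 2: (14.5,23)→(14.5,39.5)  cross = 14.5·39.5 − 14.5·23 = 239.2500; (r_i+r_j)·cross = 29·239.2500 = 6938.2500
edge 3: (14.5,39.5)→(6,24.5)  cross = 14.5·24.5 − 6·39.5 = 118.2500; (r_i+r_j)·cross = 20.5·118.2500 = 2424.1250
Σcross = 249.0000 → A = |Σcross|/2 = 124.5000 mm²
Σ(r_i+r_j)·cross = 8225.6250 → first moment M = |Σ|/6 = 1370.9375
R_c = M/A = 1370.9375/124.5000 = 11.0115 mm
θ = 106° = 1.850049 rad
V = θ·R_c·A = 1.850049·11.0115·124.5000 = 2536.302 mm³

Volume = 2536.302 mm³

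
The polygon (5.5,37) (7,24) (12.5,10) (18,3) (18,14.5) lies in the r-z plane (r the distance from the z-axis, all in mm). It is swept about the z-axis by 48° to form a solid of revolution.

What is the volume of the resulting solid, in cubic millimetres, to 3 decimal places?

Volume = 1509.378 mm³

Profile (r,z), 5 vertices: (5.5,37) (7,24) (12.5,10) (18,3) (18,14.5)
edge 0: (5.5,37)→(7,24)  cross = 5.5·24 − 7·37 = -127.0000; (r_i+r_j)·cross = 12.5·-127.0000 = -1587.5000
edge 1: (7,24)→(12.5,10)  cross = 7·10 − 12.5·24 = -230.0000; (r_i+r_j)·cross = 19.5·-230.0000 = -4485.0000
edge 2: (12.5,10)→(18,3)  cross = 12.5·3 − 18·10 = -142.5000; (r_i+r_j)·cross = 30.5·-142.5000 = -4346.2500
edge 3: (18,3)→(18,14.5)  cross = 18·14.5 − 18·3 = 207.0000; (r_i+r_j)·cross = 36·207.0000 = 7452.0000
edge 4: (18,14.5)→(5.5,37)  cross = 18·37 − 5.5·14.5 = 586.2500; (r_i+r_j)·cross = 23.5·586.2500 = 13776.8750
Σcross = 293.7500 → A = |Σcross|/2 = 146.8750 mm²
Σ(r_i+r_j)·cross = 10810.1250 → first moment M = |Σ|/6 = 1801.6875
R_c = M/A = 1801.6875/146.8750 = 12.2668 mm
θ = 48° = 0.837758 rad
V = θ·R_c·A = 0.837758·12.2668·146.8750 = 1509.378 mm³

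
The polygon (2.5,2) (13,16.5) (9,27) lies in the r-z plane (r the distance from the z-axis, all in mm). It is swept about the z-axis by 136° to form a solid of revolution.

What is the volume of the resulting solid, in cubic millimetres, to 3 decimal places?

Volume = 1630.745 mm³

Profile (r,z), 3 vertices: (2.5,2) (13,16.5) (9,27)
edge 0: (2.5,2)→(13,16.5)  cross = 2.5·16.5 − 13·2 = 15.2500; (r_i+r_j)·cross = 15.5·15.2500 = 236.3750
edge 1: (13,16.5)→(9,27)  cross = 13·27 − 9·16.5 = 202.5000; (r_i+r_j)·cross = 22·202.5000 = 4455.0000
edge 2: (9,27)→(2.5,2)  cross = 9·2 − 2.5·27 = -49.5000; (r_i+r_j)·cross = 11.5·-49.5000 = -569.2500
Σcross = 168.2500 → A = |Σcross|/2 = 84.1250 mm²
Σ(r_i+r_j)·cross = 4122.1250 → first moment M = |Σ|/6 = 687.0208
R_c = M/A = 687.0208/84.1250 = 8.1667 mm
θ = 136° = 2.373648 rad
V = θ·R_c·A = 2.373648·8.1667·84.1250 = 1630.745 mm³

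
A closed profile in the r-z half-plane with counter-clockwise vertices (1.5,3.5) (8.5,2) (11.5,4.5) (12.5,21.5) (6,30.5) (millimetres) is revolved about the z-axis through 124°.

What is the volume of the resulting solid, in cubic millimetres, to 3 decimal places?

Profile (r,z), 5 vertices: (1.5,3.5) (8.5,2) (11.5,4.5) (12.5,21.5) (6,30.5)
edge 0: (1.5,3.5)→(8.5,2)  cross = 1.5·2 − 8.5·3.5 = -26.7500; (r_i+r_j)·cross = 10·-26.7500 = -267.5000
edge 1: (8.5,2)→(11.5,4.5)  cross = 8.5·4.5 − 11.5·2 = 15.2500; (r_i+r_j)·cross = 20·15.2500 = 305.0000
edge 2: (11.5,4.5)→(12.5,21.5)  cross = 11.5·21.5 − 12.5·4.5 = 191.0000; (r_i+r_j)·cross = 24·191.0000 = 4584.0000
edge 3: (12.5,21.5)→(6,30.5)  cross = 12.5·30.5 − 6·21.5 = 252.2500; (r_i+r_j)·cross = 18.5·252.2500 = 4666.6250
edge 4: (6,30.5)→(1.5,3.5)  cross = 6·3.5 − 1.5·30.5 = -24.7500; (r_i+r_j)·cross = 7.5·-24.7500 = -185.6250
Σcross = 407.0000 → A = |Σcross|/2 = 203.5000 mm²
Σ(r_i+r_j)·cross = 9102.5000 → first moment M = |Σ|/6 = 1517.0833
R_c = M/A = 1517.0833/203.5000 = 7.4550 mm
θ = 124° = 2.164208 rad
V = θ·R_c·A = 2.164208·7.4550·203.5000 = 3283.284 mm³

Volume = 3283.284 mm³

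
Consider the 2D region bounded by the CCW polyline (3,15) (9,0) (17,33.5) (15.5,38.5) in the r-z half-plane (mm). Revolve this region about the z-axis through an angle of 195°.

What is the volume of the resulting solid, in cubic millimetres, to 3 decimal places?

Volume = 7248.729 mm³

Profile (r,z), 4 vertices: (3,15) (9,0) (17,33.5) (15.5,38.5)
edge 0: (3,15)→(9,0)  cross = 3·0 − 9·15 = -135.0000; (r_i+r_j)·cross = 12·-135.0000 = -1620.0000
edge 1: (9,0)→(17,33.5)  cross = 9·33.5 − 17·0 = 301.5000; (r_i+r_j)·cross = 26·301.5000 = 7839.0000
edge 2: (17,33.5)→(15.5,38.5)  cross = 17·38.5 − 15.5·33.5 = 135.2500; (r_i+r_j)·cross = 32.5·135.2500 = 4395.6250
edge 3: (15.5,38.5)→(3,15)  cross = 15.5·15 − 3·38.5 = 117.0000; (r_i+r_j)·cross = 18.5·117.0000 = 2164.5000
Σcross = 418.7500 → A = |Σcross|/2 = 209.3750 mm²
Σ(r_i+r_j)·cross = 12779.1250 → first moment M = |Σ|/6 = 2129.8542
R_c = M/A = 2129.8542/209.3750 = 10.1724 mm
θ = 195° = 3.403392 rad
V = θ·R_c·A = 3.403392·10.1724·209.3750 = 7248.729 mm³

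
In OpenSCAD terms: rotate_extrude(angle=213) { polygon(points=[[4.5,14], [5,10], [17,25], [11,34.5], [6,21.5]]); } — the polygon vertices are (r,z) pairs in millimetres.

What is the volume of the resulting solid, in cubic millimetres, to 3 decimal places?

Volume = 4871.309 mm³

Profile (r,z), 5 vertices: (4.5,14) (5,10) (17,25) (11,34.5) (6,21.5)
edge 0: (4.5,14)→(5,10)  cross = 4.5·10 − 5·14 = -25.0000; (r_i+r_j)·cross = 9.5·-25.0000 = -237.5000
edge 1: (5,10)→(17,25)  cross = 5·25 − 17·10 = -45.0000; (r_i+r_j)·cross = 22·-45.0000 = -990.0000
edge 2: (17,25)→(11,34.5)  cross = 17·34.5 − 11·25 = 311.5000; (r_i+r_j)·cross = 28·311.5000 = 8722.0000
edge 3: (11,34.5)→(6,21.5)  cross = 11·21.5 − 6·34.5 = 29.5000; (r_i+r_j)·cross = 17·29.5000 = 501.5000
edge 4: (6,21.5)→(4.5,14)  cross = 6·14 − 4.5·21.5 = -12.7500; (r_i+r_j)·cross = 10.5·-12.7500 = -133.8750
Σcross = 258.2500 → A = |Σcross|/2 = 129.1250 mm²
Σ(r_i+r_j)·cross = 7862.1250 → first moment M = |Σ|/6 = 1310.3542
R_c = M/A = 1310.3542/129.1250 = 10.1480 mm
θ = 213° = 3.717551 rad
V = θ·R_c·A = 3.717551·10.1480·129.1250 = 4871.309 mm³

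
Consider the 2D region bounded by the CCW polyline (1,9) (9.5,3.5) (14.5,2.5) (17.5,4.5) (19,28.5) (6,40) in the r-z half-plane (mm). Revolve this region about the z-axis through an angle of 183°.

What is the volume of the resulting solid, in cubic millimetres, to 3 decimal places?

Profile (r,z), 6 vertices: (1,9) (9.5,3.5) (14.5,2.5) (17.5,4.5) (19,28.5) (6,40)
edge 0: (1,9)→(9.5,3.5)  cross = 1·3.5 − 9.5·9 = -82.0000; (r_i+r_j)·cross = 10.5·-82.0000 = -861.0000
edge 1: (9.5,3.5)→(14.5,2.5)  cross = 9.5·2.5 − 14.5·3.5 = -27.0000; (r_i+r_j)·cross = 24·-27.0000 = -648.0000
edge 2: (14.5,2.5)→(17.5,4.5)  cross = 14.5·4.5 − 17.5·2.5 = 21.5000; (r_i+r_j)·cross = 32·21.5000 = 688.0000
edge 3: (17.5,4.5)→(19,28.5)  cross = 17.5·28.5 − 19·4.5 = 413.2500; (r_i+r_j)·cross = 36.5·413.2500 = 15083.6250
edge 4: (19,28.5)→(6,40)  cross = 19·40 − 6·28.5 = 589.0000; (r_i+r_j)·cross = 25·589.0000 = 14725.0000
edge 5: (6,40)→(1,9)  cross = 6·9 − 1·40 = 14.0000; (r_i+r_j)·cross = 7·14.0000 = 98.0000
Σcross = 928.7500 → A = |Σcross|/2 = 464.3750 mm²
Σ(r_i+r_j)·cross = 29085.6250 → first moment M = |Σ|/6 = 4847.6042
R_c = M/A = 4847.6042/464.3750 = 10.4390 mm
θ = 183° = 3.193953 rad
V = θ·R_c·A = 3.193953·10.4390·464.3750 = 15483.018 mm³

Volume = 15483.018 mm³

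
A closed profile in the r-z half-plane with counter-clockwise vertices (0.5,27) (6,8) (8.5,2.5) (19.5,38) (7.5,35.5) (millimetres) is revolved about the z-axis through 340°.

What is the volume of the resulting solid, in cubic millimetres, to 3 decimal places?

Volume = 18155.686 mm³

Profile (r,z), 5 vertices: (0.5,27) (6,8) (8.5,2.5) (19.5,38) (7.5,35.5)
edge 0: (0.5,27)→(6,8)  cross = 0.5·8 − 6·27 = -158.0000; (r_i+r_j)·cross = 6.5·-158.0000 = -1027.0000
edge 1: (6,8)→(8.5,2.5)  cross = 6·2.5 − 8.5·8 = -53.0000; (r_i+r_j)·cross = 14.5·-53.0000 = -768.5000
edge 2: (8.5,2.5)→(19.5,38)  cross = 8.5·38 − 19.5·2.5 = 274.2500; (r_i+r_j)·cross = 28·274.2500 = 7679.0000
edge 3: (19.5,38)→(7.5,35.5)  cross = 19.5·35.5 − 7.5·38 = 407.2500; (r_i+r_j)·cross = 27·407.2500 = 10995.7500
edge 4: (7.5,35.5)→(0.5,27)  cross = 7.5·27 − 0.5·35.5 = 184.7500; (r_i+r_j)·cross = 8·184.7500 = 1478.0000
Σcross = 655.2500 → A = |Σcross|/2 = 327.6250 mm²
Σ(r_i+r_j)·cross = 18357.2500 → first moment M = |Σ|/6 = 3059.5417
R_c = M/A = 3059.5417/327.6250 = 9.3385 mm
θ = 340° = 5.934119 rad
V = θ·R_c·A = 5.934119·9.3385·327.6250 = 18155.686 mm³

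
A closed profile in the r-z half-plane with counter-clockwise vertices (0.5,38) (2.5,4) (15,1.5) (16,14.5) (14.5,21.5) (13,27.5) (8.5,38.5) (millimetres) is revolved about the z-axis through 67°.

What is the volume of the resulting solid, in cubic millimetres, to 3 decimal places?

Profile (r,z), 7 vertices: (0.5,38) (2.5,4) (15,1.5) (16,14.5) (14.5,21.5) (13,27.5) (8.5,38.5)
edge 0: (0.5,38)→(2.5,4)  cross = 0.5·4 − 2.5·38 = -93.0000; (r_i+r_j)·cross = 3·-93.0000 = -279.0000
edge 1: (2.5,4)→(15,1.5)  cross = 2.5·1.5 − 15·4 = -56.2500; (r_i+r_j)·cross = 17.5·-56.2500 = -984.3750
edge 2: (15,1.5)→(16,14.5)  cross = 15·14.5 − 16·1.5 = 193.5000; (r_i+r_j)·cross = 31·193.5000 = 5998.5000
edge 3: (16,14.5)→(14.5,21.5)  cross = 16·21.5 − 14.5·14.5 = 133.7500; (r_i+r_j)·cross = 30.5·133.7500 = 4079.3750
edge 4: (14.5,21.5)→(13,27.5)  cross = 14.5·27.5 − 13·21.5 = 119.2500; (r_i+r_j)·cross = 27.5·119.2500 = 3279.3750
edge 5: (13,27.5)→(8.5,38.5)  cross = 13·38.5 − 8.5·27.5 = 266.7500; (r_i+r_j)·cross = 21.5·266.7500 = 5735.1250
edge 6: (8.5,38.5)→(0.5,38)  cross = 8.5·38 − 0.5·38.5 = 303.7500; (r_i+r_j)·cross = 9·303.7500 = 2733.7500
Σcross = 867.7500 → A = |Σcross|/2 = 433.8750 mm²
Σ(r_i+r_j)·cross = 20562.7500 → first moment M = |Σ|/6 = 3427.1250
R_c = M/A = 3427.1250/433.8750 = 7.8989 mm
θ = 67° = 1.169371 rad
V = θ·R_c·A = 1.169371·7.8989·433.8750 = 4007.579 mm³

Volume = 4007.579 mm³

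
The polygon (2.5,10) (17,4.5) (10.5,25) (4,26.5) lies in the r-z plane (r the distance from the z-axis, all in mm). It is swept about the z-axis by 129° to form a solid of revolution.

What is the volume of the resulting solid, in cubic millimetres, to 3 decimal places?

Volume = 3642.323 mm³

Profile (r,z), 4 vertices: (2.5,10) (17,4.5) (10.5,25) (4,26.5)
edge 0: (2.5,10)→(17,4.5)  cross = 2.5·4.5 − 17·10 = -158.7500; (r_i+r_j)·cross = 19.5·-158.7500 = -3095.6250
edge 1: (17,4.5)→(10.5,25)  cross = 17·25 − 10.5·4.5 = 377.7500; (r_i+r_j)·cross = 27.5·377.7500 = 10388.1250
edge 2: (10.5,25)→(4,26.5)  cross = 10.5·26.5 − 4·25 = 178.2500; (r_i+r_j)·cross = 14.5·178.2500 = 2584.6250
edge 3: (4,26.5)→(2.5,10)  cross = 4·10 − 2.5·26.5 = -26.2500; (r_i+r_j)·cross = 6.5·-26.2500 = -170.6250
Σcross = 371.0000 → A = |Σcross|/2 = 185.5000 mm²
Σ(r_i+r_j)·cross = 9706.5000 → first moment M = |Σ|/6 = 1617.7500
R_c = M/A = 1617.7500/185.5000 = 8.7210 mm
θ = 129° = 2.251475 rad
V = θ·R_c·A = 2.251475·8.7210·185.5000 = 3642.323 mm³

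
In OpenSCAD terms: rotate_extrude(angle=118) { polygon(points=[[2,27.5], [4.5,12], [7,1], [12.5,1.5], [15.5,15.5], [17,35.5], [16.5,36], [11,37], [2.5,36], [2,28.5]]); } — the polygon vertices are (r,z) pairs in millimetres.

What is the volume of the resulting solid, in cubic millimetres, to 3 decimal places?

Volume = 8016.816 mm³

Profile (r,z), 10 vertices: (2,27.5) (4.5,12) (7,1) (12.5,1.5) (15.5,15.5) (17,35.5) (16.5,36) (11,37) (2.5,36) (2,28.5)
edge 0: (2,27.5)→(4.5,12)  cross = 2·12 − 4.5·27.5 = -99.7500; (r_i+r_j)·cross = 6.5·-99.7500 = -648.3750
edge 1: (4.5,12)→(7,1)  cross = 4.5·1 − 7·12 = -79.5000; (r_i+r_j)·cross = 11.5·-79.5000 = -914.2500
edge 2: (7,1)→(12.5,1.5)  cross = 7·1.5 − 12.5·1 = -2.0000; (r_i+r_j)·cross = 19.5·-2.0000 = -39.0000
edge 3: (12.5,1.5)→(15.5,15.5)  cross = 12.5·15.5 − 15.5·1.5 = 170.5000; (r_i+r_j)·cross = 28·170.5000 = 4774.0000
edge 4: (15.5,15.5)→(17,35.5)  cross = 15.5·35.5 − 17·15.5 = 286.7500; (r_i+r_j)·cross = 32.5·286.7500 = 9319.3750
edge 5: (17,35.5)→(16.5,36)  cross = 17·36 − 16.5·35.5 = 26.2500; (r_i+r_j)·cross = 33.5·26.2500 = 879.3750
edge 6: (16.5,36)→(11,37)  cross = 16.5·37 − 11·36 = 214.5000; (r_i+r_j)·cross = 27.5·214.5000 = 5898.7500
edge 7: (11,37)→(2.5,36)  cross = 11·36 − 2.5·37 = 303.5000; (r_i+r_j)·cross = 13.5·303.5000 = 4097.2500
edge 8: (2.5,36)→(2,28.5)  cross = 2.5·28.5 − 2·36 = -0.7500; (r_i+r_j)·cross = 4.5·-0.7500 = -3.3750
edge 9: (2,28.5)→(2,27.5)  cross = 2·27.5 − 2·28.5 = -2.0000; (r_i+r_j)·cross = 4·-2.0000 = -8.0000
Σcross = 817.5000 → A = |Σcross|/2 = 408.7500 mm²
Σ(r_i+r_j)·cross = 23355.7500 → first moment M = |Σ|/6 = 3892.6250
R_c = M/A = 3892.6250/408.7500 = 9.5232 mm
θ = 118° = 2.059489 rad
V = θ·R_c·A = 2.059489·9.5232·408.7500 = 8016.816 mm³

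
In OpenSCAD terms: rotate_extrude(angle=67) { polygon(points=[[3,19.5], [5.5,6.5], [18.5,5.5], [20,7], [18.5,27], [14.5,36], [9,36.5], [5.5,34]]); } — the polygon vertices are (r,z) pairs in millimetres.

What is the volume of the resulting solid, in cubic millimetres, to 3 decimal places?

Volume = 5671.788 mm³

Profile (r,z), 8 vertices: (3,19.5) (5.5,6.5) (18.5,5.5) (20,7) (18.5,27) (14.5,36) (9,36.5) (5.5,34)
edge 0: (3,19.5)→(5.5,6.5)  cross = 3·6.5 − 5.5·19.5 = -87.7500; (r_i+r_j)·cross = 8.5·-87.7500 = -745.8750
edge 1: (5.5,6.5)→(18.5,5.5)  cross = 5.5·5.5 − 18.5·6.5 = -90.0000; (r_i+r_j)·cross = 24·-90.0000 = -2160.0000
edge 2: (18.5,5.5)→(20,7)  cross = 18.5·7 − 20·5.5 = 19.5000; (r_i+r_j)·cross = 38.5·19.5000 = 750.7500
edge 3: (20,7)→(18.5,27)  cross = 20·27 − 18.5·7 = 410.5000; (r_i+r_j)·cross = 38.5·410.5000 = 15804.2500
edge 4: (18.5,27)→(14.5,36)  cross = 18.5·36 − 14.5·27 = 274.5000; (r_i+r_j)·cross = 33·274.5000 = 9058.5000
edge 5: (14.5,36)→(9,36.5)  cross = 14.5·36.5 − 9·36 = 205.2500; (r_i+r_j)·cross = 23.5·205.2500 = 4823.3750
edge 6: (9,36.5)→(5.5,34)  cross = 9·34 − 5.5·36.5 = 105.2500; (r_i+r_j)·cross = 14.5·105.2500 = 1526.1250
edge 7: (5.5,34)→(3,19.5)  cross = 5.5·19.5 − 3·34 = 5.2500; (r_i+r_j)·cross = 8.5·5.2500 = 44.6250
Σcross = 842.5000 → A = |Σcross|/2 = 421.2500 mm²
Σ(r_i+r_j)·cross = 29101.7500 → first moment M = |Σ|/6 = 4850.2917
R_c = M/A = 4850.2917/421.2500 = 11.5140 mm
θ = 67° = 1.169371 rad
V = θ·R_c·A = 1.169371·11.5140·421.2500 = 5671.788 mm³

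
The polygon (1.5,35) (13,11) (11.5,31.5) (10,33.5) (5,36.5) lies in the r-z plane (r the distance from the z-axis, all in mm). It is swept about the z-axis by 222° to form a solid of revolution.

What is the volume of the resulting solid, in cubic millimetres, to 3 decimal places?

Volume = 3764.688 mm³

Profile (r,z), 5 vertices: (1.5,35) (13,11) (11.5,31.5) (10,33.5) (5,36.5)
edge 0: (1.5,35)→(13,11)  cross = 1.5·11 − 13·35 = -438.5000; (r_i+r_j)·cross = 14.5·-438.5000 = -6358.2500
edge 1: (13,11)→(11.5,31.5)  cross = 13·31.5 − 11.5·11 = 283.0000; (r_i+r_j)·cross = 24.5·283.0000 = 6933.5000
edge 2: (11.5,31.5)→(10,33.5)  cross = 11.5·33.5 − 10·31.5 = 70.2500; (r_i+r_j)·cross = 21.5·70.2500 = 1510.3750
edge 3: (10,33.5)→(5,36.5)  cross = 10·36.5 − 5·33.5 = 197.5000; (r_i+r_j)·cross = 15·197.5000 = 2962.5000
edge 4: (5,36.5)→(1.5,35)  cross = 5·35 − 1.5·36.5 = 120.2500; (r_i+r_j)·cross = 6.5·120.2500 = 781.6250
Σcross = 232.5000 → A = |Σcross|/2 = 116.2500 mm²
Σ(r_i+r_j)·cross = 5829.7500 → first moment M = |Σ|/6 = 971.6250
R_c = M/A = 971.6250/116.2500 = 8.3581 mm
θ = 222° = 3.874631 rad
V = θ·R_c·A = 3.874631·8.3581·116.2500 = 3764.688 mm³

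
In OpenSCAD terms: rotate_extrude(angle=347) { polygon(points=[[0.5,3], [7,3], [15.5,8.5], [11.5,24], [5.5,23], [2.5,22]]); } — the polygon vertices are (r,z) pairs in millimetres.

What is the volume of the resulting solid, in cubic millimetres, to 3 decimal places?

Volume = 10397.645 mm³

Profile (r,z), 6 vertices: (0.5,3) (7,3) (15.5,8.5) (11.5,24) (5.5,23) (2.5,22)
edge 0: (0.5,3)→(7,3)  cross = 0.5·3 − 7·3 = -19.5000; (r_i+r_j)·cross = 7.5·-19.5000 = -146.2500
edge 1: (7,3)→(15.5,8.5)  cross = 7·8.5 − 15.5·3 = 13.0000; (r_i+r_j)·cross = 22.5·13.0000 = 292.5000
edge 2: (15.5,8.5)→(11.5,24)  cross = 15.5·24 − 11.5·8.5 = 274.2500; (r_i+r_j)·cross = 27·274.2500 = 7404.7500
edge 3: (11.5,24)→(5.5,23)  cross = 11.5·23 − 5.5·24 = 132.5000; (r_i+r_j)·cross = 17·132.5000 = 2252.5000
edge 4: (5.5,23)→(2.5,22)  cross = 5.5·22 − 2.5·23 = 63.5000; (r_i+r_j)·cross = 8·63.5000 = 508.0000
edge 5: (2.5,22)→(0.5,3)  cross = 2.5·3 − 0.5·22 = -3.5000; (r_i+r_j)·cross = 3·-3.5000 = -10.5000
Σcross = 460.2500 → A = |Σcross|/2 = 230.1250 mm²
Σ(r_i+r_j)·cross = 10301.0000 → first moment M = |Σ|/6 = 1716.8333
R_c = M/A = 1716.8333/230.1250 = 7.4604 mm
θ = 347° = 6.056293 rad
V = θ·R_c·A = 6.056293·7.4604·230.1250 = 10397.645 mm³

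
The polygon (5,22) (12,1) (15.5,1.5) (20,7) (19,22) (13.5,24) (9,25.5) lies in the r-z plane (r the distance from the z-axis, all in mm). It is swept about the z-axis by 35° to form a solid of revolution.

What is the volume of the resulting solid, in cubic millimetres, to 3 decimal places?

Volume = 1981.812 mm³

Profile (r,z), 7 vertices: (5,22) (12,1) (15.5,1.5) (20,7) (19,22) (13.5,24) (9,25.5)
edge 0: (5,22)→(12,1)  cross = 5·1 − 12·22 = -259.0000; (r_i+r_j)·cross = 17·-259.0000 = -4403.0000
edge 1: (12,1)→(15.5,1.5)  cross = 12·1.5 − 15.5·1 = 2.5000; (r_i+r_j)·cross = 27.5·2.5000 = 68.7500
edge 2: (15.5,1.5)→(20,7)  cross = 15.5·7 − 20·1.5 = 78.5000; (r_i+r_j)·cross = 35.5·78.5000 = 2786.7500
edge 3: (20,7)→(19,22)  cross = 20·22 − 19·7 = 307.0000; (r_i+r_j)·cross = 39·307.0000 = 11973.0000
edge 4: (19,22)→(13.5,24)  cross = 19·24 − 13.5·22 = 159.0000; (r_i+r_j)·cross = 32.5·159.0000 = 5167.5000
edge 5: (13.5,24)→(9,25.5)  cross = 13.5·25.5 − 9·24 = 128.2500; (r_i+r_j)·cross = 22.5·128.2500 = 2885.6250
edge 6: (9,25.5)→(5,22)  cross = 9·22 − 5·25.5 = 70.5000; (r_i+r_j)·cross = 14·70.5000 = 987.0000
Σcross = 486.7500 → A = |Σcross|/2 = 243.3750 mm²
Σ(r_i+r_j)·cross = 19465.6250 → first moment M = |Σ|/6 = 3244.2708
R_c = M/A = 3244.2708/243.3750 = 13.3303 mm
θ = 35° = 0.610865 rad
V = θ·R_c·A = 0.610865·13.3303·243.3750 = 1981.812 mm³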